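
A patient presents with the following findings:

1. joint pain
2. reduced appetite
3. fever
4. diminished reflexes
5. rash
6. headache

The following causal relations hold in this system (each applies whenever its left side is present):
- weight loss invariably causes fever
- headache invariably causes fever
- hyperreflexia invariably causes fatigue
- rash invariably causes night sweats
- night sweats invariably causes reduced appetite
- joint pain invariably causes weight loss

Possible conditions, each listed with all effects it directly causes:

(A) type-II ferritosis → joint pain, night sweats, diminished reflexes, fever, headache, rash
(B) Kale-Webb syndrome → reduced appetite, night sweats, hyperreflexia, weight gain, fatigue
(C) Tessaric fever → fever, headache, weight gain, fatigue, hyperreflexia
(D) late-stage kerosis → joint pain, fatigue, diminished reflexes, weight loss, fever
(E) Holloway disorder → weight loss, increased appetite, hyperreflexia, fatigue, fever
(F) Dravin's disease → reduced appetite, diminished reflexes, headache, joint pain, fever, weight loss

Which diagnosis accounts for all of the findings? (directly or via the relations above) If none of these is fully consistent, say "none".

For each candidate, compare predicted effects to what was observed:
(A) type-II ferritosis — accounts for every observation (reduced appetite through night sweats → reduced appetite)
(B) Kale-Webb syndrome — fails on joint pain, fever, diminished reflexes, rash, headache (predicts hyperreflexia, not diminished reflexes)
(C) Tessaric fever — fails on joint pain, reduced appetite, diminished reflexes, rash (predicts hyperreflexia, not diminished reflexes)
(D) late-stage kerosis — joint pain match; reduced appetite miss; fever match; diminished reflexes match; rash miss; headache miss
(E) Holloway disorder — joint pain miss; reduced appetite miss; fever match; diminished reflexes miss; rash miss; headache miss
(F) Dravin's disease — does not account for rash
(A) alone accounts for all the evidence.

A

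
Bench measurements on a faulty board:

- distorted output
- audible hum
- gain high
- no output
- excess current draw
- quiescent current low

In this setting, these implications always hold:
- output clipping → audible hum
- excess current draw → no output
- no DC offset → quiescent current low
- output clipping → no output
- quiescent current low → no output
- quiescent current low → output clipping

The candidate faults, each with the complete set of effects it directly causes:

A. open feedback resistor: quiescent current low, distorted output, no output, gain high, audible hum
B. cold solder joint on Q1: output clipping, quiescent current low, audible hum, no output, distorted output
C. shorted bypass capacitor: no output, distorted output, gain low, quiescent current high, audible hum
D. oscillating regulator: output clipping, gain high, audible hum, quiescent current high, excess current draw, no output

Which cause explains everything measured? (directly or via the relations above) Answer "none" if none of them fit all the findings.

For each candidate, compare predicted effects to what was observed:
(A) open feedback resistor — does not account for excess current draw
(B) cold solder joint on Q1 — distorted output yes; audible hum yes; gain high NO; no output yes; excess current draw NO; quiescent current low yes
(C) shorted bypass capacitor — distorted output yes; audible hum yes; gain high NO; no output yes; excess current draw NO; quiescent current low NO
(D) oscillating regulator — distorted output NO; audible hum yes; gain high yes; no output yes; excess current draw yes; quiescent current low NO
No candidate is consistent with all observations.

none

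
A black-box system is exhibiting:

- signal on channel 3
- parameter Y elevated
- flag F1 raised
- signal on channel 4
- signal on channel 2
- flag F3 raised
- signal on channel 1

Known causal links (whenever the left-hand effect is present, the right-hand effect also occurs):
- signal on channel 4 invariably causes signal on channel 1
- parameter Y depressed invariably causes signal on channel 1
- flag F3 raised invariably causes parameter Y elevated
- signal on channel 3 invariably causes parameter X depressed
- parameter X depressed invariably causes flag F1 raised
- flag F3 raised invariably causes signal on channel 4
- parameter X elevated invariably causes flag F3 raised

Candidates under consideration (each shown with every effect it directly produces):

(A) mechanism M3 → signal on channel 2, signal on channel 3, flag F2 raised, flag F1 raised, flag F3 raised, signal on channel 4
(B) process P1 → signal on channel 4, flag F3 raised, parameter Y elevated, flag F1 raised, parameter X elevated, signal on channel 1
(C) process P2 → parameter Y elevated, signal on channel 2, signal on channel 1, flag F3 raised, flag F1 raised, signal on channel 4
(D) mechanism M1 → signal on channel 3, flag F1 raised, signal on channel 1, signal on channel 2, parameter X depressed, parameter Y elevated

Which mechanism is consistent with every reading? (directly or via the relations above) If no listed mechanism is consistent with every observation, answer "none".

A

Per-candidate check:
(A) mechanism M3 — signal on channel 3 ✓; parameter Y elevated ✓ (through flag F3 raised → parameter Y elevated); flag F1 raised ✓; signal on channel 4 ✓; signal on channel 2 ✓; flag F3 raised ✓; signal on channel 1 ✓ (through signal on channel 4 → signal on channel 1)
(B) process P1 — signal on channel 3 ✗; parameter Y elevated ✓; flag F1 raised ✓; signal on channel 4 ✓; signal on channel 2 ✗; flag F3 raised ✓; signal on channel 1 ✓
(C) process P2 — signal on channel 3 ✗; parameter Y elevated ✓; flag F1 raised ✓; signal on channel 4 ✓; signal on channel 2 ✓; flag F3 raised ✓; signal on channel 1 ✓
(D) mechanism M1 — signal on channel 3 ✓; parameter Y elevated ✓; flag F1 raised ✓; signal on channel 4 ✗; signal on channel 2 ✓; flag F3 raised ✗; signal on channel 1 ✓
(A) alone accounts for all the evidence.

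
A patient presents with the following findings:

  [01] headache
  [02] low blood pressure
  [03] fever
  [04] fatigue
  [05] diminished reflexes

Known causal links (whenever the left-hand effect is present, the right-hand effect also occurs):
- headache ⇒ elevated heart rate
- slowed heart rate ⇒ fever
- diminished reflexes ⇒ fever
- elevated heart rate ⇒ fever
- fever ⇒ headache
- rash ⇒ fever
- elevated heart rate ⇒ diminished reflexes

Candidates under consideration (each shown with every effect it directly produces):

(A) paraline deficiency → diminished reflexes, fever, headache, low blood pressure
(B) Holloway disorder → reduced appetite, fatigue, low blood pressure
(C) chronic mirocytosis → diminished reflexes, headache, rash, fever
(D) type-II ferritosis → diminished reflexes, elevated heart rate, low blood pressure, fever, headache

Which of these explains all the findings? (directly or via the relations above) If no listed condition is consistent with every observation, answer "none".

For each candidate, compare predicted effects to what was observed:
(A) paraline deficiency — headache ✓; low blood pressure ✓; fever ✓; fatigue ✗; diminished reflexes ✓
(B) Holloway disorder — headache ✗; low blood pressure ✓; fever ✗; fatigue ✓; diminished reflexes ✗
(C) chronic mirocytosis — headache ✓; low blood pressure ✗; fever ✓; fatigue ✗; diminished reflexes ✓
(D) type-II ferritosis — headache ✓; low blood pressure ✓; fever ✓; fatigue ✗; diminished reflexes ✓
None of the listed candidates fits everything.

none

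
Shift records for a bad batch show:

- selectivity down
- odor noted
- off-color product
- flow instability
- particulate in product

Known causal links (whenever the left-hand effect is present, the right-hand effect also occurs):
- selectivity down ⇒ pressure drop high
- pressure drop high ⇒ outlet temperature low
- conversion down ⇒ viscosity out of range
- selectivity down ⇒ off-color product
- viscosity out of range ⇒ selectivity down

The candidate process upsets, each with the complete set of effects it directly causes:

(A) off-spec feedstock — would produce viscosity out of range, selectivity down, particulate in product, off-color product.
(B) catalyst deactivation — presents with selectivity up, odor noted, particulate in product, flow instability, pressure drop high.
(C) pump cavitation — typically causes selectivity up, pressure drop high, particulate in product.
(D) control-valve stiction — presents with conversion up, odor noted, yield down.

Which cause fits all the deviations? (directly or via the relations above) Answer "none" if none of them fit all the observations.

none

Checking each candidate against the observations:
(A) off-spec feedstock — selectivity down +; odor noted -; off-color product +; flow instability -; particulate in product +
(B) catalyst deactivation — fails on selectivity down, off-color product (predicts selectivity up, not selectivity down)
(C) pump cavitation — selectivity down -; odor noted -; off-color product -; flow instability -; particulate in product +
(D) control-valve stiction — selectivity down -; odor noted +; off-color product -; flow instability -; particulate in product -
No candidate is consistent with all observations.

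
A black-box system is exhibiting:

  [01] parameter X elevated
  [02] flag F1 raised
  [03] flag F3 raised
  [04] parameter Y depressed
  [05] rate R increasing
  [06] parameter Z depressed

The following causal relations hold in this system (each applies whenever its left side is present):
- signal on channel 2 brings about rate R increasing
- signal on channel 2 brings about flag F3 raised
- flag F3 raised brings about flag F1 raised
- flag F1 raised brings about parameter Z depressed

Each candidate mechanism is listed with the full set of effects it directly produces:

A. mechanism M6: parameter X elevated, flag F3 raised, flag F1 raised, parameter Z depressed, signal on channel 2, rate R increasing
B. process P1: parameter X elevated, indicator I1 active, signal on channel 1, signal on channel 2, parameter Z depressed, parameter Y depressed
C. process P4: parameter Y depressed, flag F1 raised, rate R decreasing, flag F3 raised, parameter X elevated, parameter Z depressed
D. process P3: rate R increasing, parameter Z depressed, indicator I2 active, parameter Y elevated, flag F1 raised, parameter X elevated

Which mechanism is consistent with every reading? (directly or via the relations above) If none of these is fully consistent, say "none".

For each candidate, compare predicted effects to what was observed:
(A) mechanism M6 — does not account for parameter Y depressed
(B) process P1 — accounts for every observation (flag F1 raised through signal on channel 2 → flag F3 raised → flag F1 raised)
(C) process P4 — fails on rate R increasing (predicts rate R decreasing, not rate R increasing)
(D) process P3 — parameter X elevated ✓; flag F1 raised ✓; flag F3 raised ✗; parameter Y depressed ✗; rate R increasing ✓; parameter Z depressed ✓
(B) alone accounts for all the evidence.

B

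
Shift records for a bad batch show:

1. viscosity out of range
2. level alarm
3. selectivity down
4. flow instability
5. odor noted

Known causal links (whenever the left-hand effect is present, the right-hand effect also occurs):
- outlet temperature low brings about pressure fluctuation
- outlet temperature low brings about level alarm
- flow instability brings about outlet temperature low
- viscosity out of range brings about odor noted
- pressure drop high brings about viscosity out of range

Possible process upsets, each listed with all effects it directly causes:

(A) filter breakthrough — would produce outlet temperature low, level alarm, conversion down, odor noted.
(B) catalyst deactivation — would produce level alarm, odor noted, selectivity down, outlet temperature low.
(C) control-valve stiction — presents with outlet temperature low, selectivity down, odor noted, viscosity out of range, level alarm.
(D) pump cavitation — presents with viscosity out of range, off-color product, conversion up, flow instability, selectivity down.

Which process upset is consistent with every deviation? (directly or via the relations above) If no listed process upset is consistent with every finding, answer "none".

For each candidate, compare predicted effects to what was observed:
(A) filter breakthrough — does not account for viscosity out of range, selectivity down, flow instability
(B) catalyst deactivation — does not account for viscosity out of range, flow instability
(C) control-valve stiction — does not account for flow instability
(D) pump cavitation — accounts for every observation (level alarm through flow instability → outlet temperature low → level alarm)
(D) alone accounts for all the evidence.

D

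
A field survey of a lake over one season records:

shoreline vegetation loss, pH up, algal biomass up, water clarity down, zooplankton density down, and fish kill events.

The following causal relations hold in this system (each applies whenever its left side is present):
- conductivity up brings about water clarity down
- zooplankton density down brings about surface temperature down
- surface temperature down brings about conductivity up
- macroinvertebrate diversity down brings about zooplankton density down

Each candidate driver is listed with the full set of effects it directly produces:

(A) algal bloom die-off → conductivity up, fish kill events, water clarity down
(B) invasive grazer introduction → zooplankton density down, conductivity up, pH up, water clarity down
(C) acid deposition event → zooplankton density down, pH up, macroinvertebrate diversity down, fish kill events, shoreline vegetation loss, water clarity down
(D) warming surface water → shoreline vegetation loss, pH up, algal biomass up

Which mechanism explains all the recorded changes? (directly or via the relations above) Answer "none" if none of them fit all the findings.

none

Checking each candidate against the observations:
(A) algal bloom die-off — does not account for shoreline vegetation loss, pH up, algal biomass up, zooplankton density down
(B) invasive grazer introduction — does not account for shoreline vegetation loss, algal biomass up, fish kill events
(C) acid deposition event — does not account for algal biomass up
(D) warming surface water — does not account for water clarity down, zooplankton density down, fish kill events
None of the listed candidates fits everything.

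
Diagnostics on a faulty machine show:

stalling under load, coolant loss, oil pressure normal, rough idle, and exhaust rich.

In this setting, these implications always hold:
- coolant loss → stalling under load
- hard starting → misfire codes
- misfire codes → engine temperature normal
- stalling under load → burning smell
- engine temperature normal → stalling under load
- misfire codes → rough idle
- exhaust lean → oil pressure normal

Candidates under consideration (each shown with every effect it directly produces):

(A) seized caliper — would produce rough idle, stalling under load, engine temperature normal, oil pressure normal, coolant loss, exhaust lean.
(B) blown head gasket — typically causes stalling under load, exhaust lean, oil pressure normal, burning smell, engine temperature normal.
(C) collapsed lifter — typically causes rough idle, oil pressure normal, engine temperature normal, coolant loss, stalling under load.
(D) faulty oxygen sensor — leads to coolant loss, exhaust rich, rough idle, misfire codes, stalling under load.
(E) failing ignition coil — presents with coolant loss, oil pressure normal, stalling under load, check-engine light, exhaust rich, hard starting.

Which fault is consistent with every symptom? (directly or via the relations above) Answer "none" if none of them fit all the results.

E

Testing each hypothesis:
(A) seized caliper — stalling under load yes; coolant loss yes; oil pressure normal yes; rough idle yes; exhaust rich NO
(B) blown head gasket — stalling under load yes; coolant loss NO; oil pressure normal yes; rough idle NO; exhaust rich NO
(C) collapsed lifter — stalling under load yes; coolant loss yes; oil pressure normal yes; rough idle yes; exhaust rich NO
(D) faulty oxygen sensor — does not account for oil pressure normal
(E) failing ignition coil — stalling under load yes; coolant loss yes; oil pressure normal yes; rough idle yes (through hard starting → misfire codes → rough idle); exhaust rich yes
(E) is the only candidate with no mismatches.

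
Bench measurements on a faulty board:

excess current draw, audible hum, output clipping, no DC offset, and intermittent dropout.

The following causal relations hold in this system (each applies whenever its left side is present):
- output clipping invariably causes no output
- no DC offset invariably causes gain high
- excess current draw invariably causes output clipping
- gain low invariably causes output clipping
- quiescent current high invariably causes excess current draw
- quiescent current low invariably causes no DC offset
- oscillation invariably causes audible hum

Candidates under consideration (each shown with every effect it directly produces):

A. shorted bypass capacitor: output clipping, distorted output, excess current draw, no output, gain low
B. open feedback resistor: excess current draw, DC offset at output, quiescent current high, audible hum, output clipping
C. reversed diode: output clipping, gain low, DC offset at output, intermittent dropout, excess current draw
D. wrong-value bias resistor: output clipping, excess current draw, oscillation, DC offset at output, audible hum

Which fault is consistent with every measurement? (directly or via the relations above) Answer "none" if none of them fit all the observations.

none

Testing each hypothesis:
(A) shorted bypass capacitor — excess current draw ✓; audible hum ✗; output clipping ✓; no DC offset ✗; intermittent dropout ✗
(B) open feedback resistor — fails on no DC offset, intermittent dropout (predicts DC offset at output, not no DC offset)
(C) reversed diode — fails on audible hum, no DC offset (predicts DC offset at output, not no DC offset)
(D) wrong-value bias resistor — fails on no DC offset, intermittent dropout (predicts DC offset at output, not no DC offset)
Every candidate fails on at least one observation.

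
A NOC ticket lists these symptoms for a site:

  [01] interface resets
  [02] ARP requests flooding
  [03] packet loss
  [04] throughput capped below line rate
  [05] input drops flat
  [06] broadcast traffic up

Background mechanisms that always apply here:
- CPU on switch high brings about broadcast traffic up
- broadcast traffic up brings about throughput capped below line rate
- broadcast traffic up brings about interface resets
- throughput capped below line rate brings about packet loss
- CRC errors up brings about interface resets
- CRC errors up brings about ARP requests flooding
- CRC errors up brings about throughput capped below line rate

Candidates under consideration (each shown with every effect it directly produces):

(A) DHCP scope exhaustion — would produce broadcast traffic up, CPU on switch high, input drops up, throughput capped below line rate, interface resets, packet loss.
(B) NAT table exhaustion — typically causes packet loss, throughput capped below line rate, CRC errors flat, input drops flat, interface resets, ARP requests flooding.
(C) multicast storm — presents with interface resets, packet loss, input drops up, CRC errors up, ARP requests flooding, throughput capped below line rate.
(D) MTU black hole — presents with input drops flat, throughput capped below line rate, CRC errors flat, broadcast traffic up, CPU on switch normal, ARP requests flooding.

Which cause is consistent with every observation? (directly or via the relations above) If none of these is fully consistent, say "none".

Per-candidate check:
(A) DHCP scope exhaustion — fails on ARP requests flooding, input drops flat (predicts input drops up, not input drops flat)
(B) NAT table exhaustion — does not account for broadcast traffic up
(C) multicast storm — interface resets ✓; ARP requests flooding ✓; packet loss ✓; throughput capped below line rate ✓; input drops flat ✗; broadcast traffic up ✗
(D) MTU black hole — interface resets ✓ (through broadcast traffic up → interface resets); ARP requests flooding ✓; packet loss ✓ (through throughput capped below line rate → packet loss); throughput capped below line rate ✓; input drops flat ✓; broadcast traffic up ✓
Only (D) is consistent with every observation.

D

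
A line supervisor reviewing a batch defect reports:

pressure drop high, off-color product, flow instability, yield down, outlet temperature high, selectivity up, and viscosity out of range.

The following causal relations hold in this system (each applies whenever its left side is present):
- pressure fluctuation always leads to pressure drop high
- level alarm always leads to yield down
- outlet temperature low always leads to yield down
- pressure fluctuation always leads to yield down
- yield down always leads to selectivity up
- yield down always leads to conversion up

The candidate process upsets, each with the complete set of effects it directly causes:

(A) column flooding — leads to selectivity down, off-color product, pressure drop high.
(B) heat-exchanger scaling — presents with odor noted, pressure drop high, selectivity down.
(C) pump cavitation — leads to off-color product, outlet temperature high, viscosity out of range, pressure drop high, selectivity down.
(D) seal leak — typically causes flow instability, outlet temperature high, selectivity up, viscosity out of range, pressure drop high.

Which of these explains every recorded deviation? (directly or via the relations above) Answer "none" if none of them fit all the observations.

none

Testing each hypothesis:
(A) column flooding — fails on flow instability, yield down, outlet temperature high, selectivity up, viscosity out of range (predicts selectivity down, not selectivity up)
(B) heat-exchanger scaling — pressure drop high ✓; off-color product ✗; flow instability ✗; yield down ✗; outlet temperature high ✗; selectivity up ✗; viscosity out of range ✗
(C) pump cavitation — pressure drop high ✓; off-color product ✓; flow instability ✗; yield down ✗; outlet temperature high ✓; selectivity up ✗; viscosity out of range ✓
(D) seal leak — pressure drop high ✓; off-color product ✗; flow instability ✓; yield down ✗; outlet temperature high ✓; selectivity up ✓; viscosity out of range ✓
Every candidate fails on at least one observation.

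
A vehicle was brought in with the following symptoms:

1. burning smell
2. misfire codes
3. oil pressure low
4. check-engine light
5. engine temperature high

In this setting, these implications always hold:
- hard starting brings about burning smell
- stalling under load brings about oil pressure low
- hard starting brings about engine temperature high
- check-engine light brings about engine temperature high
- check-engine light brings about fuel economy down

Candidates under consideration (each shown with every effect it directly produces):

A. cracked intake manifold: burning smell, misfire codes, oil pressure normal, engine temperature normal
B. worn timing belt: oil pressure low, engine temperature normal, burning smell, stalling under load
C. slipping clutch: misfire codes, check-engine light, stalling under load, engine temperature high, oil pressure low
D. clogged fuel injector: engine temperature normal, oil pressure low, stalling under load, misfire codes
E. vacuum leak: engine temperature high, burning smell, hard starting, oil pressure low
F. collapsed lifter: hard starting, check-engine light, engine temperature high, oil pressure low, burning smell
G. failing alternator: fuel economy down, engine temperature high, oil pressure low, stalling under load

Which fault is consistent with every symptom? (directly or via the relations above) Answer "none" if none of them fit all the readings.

For each candidate, compare predicted effects to what was observed:
(A) cracked intake manifold — fails on oil pressure low, check-engine light, engine temperature high (predicts oil pressure normal, not oil pressure low; predicts engine temperature normal, not engine temperature high)
(B) worn timing belt — burning smell ✓; misfire codes ✗; oil pressure low ✓; check-engine light ✗; engine temperature high ✗
(C) slipping clutch — does not account for burning smell
(D) clogged fuel injector — fails on burning smell, check-engine light, engine temperature high (predicts engine temperature normal, not engine temperature high)
(E) vacuum leak — does not account for misfire codes, check-engine light
(F) collapsed lifter — does not account for misfire codes
(G) failing alternator — does not account for burning smell, misfire codes, check-engine light
No candidate is consistent with all observations.

none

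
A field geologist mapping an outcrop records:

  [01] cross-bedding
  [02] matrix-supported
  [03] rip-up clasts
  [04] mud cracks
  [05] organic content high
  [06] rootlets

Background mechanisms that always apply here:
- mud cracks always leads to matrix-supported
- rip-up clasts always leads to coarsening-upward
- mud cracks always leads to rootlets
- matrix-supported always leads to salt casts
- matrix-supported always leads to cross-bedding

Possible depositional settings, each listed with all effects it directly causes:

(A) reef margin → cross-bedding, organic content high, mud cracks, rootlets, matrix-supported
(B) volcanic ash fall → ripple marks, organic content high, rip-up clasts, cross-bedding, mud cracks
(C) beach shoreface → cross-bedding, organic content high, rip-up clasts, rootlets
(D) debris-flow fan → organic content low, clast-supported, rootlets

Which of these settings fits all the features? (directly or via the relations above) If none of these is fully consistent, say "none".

Per-candidate check:
(A) reef margin — cross-bedding +; matrix-supported +; rip-up clasts -; mud cracks +; organic content high +; rootlets +
(B) volcanic ash fall — accounts for every observation (matrix-supported by mud cracks → matrix-supported)
(C) beach shoreface — cross-bedding +; matrix-supported -; rip-up clasts +; mud cracks -; organic content high +; rootlets +
(D) debris-flow fan — cross-bedding -; matrix-supported -; rip-up clasts -; mud cracks -; organic content high -; rootlets +
(B) is the only candidate with no mismatches.

B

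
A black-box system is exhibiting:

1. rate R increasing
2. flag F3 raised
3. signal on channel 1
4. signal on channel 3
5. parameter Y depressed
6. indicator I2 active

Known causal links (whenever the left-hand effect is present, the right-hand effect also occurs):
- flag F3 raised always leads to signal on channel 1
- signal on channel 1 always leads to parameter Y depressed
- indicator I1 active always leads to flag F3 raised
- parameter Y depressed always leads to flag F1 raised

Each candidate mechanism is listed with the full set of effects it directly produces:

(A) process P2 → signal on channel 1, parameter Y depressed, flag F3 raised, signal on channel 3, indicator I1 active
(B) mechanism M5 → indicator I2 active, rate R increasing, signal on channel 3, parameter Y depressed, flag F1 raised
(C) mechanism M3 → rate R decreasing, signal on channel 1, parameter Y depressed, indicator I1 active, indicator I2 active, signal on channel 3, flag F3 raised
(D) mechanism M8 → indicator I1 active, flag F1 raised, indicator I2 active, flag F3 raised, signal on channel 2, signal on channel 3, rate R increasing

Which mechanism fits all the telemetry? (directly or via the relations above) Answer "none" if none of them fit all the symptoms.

Per-candidate check:
(A) process P2 — rate R increasing -; flag F3 raised +; signal on channel 1 +; signal on channel 3 +; parameter Y depressed +; indicator I2 active -
(B) mechanism M5 — does not account for flag F3 raised, signal on channel 1
(C) mechanism M3 — fails on rate R increasing (predicts rate R decreasing, not rate R increasing)
(D) mechanism M8 — rate R increasing +; flag F3 raised +; signal on channel 1 + (via flag F3 raised → signal on channel 1); signal on channel 3 +; parameter Y depressed + (via flag F3 raised → signal on channel 1 → parameter Y depressed); indicator I2 active +
(D) is the only candidate with no mismatches.

D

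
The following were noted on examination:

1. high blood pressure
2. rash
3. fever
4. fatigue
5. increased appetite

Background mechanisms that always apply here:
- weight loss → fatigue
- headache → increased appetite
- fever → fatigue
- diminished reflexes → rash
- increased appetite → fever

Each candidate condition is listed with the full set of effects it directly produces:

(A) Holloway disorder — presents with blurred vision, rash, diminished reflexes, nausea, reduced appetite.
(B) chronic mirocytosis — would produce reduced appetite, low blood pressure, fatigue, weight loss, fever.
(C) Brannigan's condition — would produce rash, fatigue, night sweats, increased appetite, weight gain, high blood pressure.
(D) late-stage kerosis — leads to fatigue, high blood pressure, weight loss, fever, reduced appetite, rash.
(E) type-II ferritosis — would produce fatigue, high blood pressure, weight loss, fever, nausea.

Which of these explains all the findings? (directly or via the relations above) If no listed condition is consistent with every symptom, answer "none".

For each candidate, compare predicted effects to what was observed:
(A) Holloway disorder — high blood pressure NO; rash yes; fever NO; fatigue NO; increased appetite NO
(B) chronic mirocytosis — high blood pressure NO; rash NO; fever yes; fatigue yes; increased appetite NO
(C) Brannigan's condition — accounts for every observation (fever through increased appetite → fever)
(D) late-stage kerosis — fails on increased appetite (predicts reduced appetite, not increased appetite)
(E) type-II ferritosis — does not account for rash, increased appetite
(C) is the only candidate with no mismatches.

C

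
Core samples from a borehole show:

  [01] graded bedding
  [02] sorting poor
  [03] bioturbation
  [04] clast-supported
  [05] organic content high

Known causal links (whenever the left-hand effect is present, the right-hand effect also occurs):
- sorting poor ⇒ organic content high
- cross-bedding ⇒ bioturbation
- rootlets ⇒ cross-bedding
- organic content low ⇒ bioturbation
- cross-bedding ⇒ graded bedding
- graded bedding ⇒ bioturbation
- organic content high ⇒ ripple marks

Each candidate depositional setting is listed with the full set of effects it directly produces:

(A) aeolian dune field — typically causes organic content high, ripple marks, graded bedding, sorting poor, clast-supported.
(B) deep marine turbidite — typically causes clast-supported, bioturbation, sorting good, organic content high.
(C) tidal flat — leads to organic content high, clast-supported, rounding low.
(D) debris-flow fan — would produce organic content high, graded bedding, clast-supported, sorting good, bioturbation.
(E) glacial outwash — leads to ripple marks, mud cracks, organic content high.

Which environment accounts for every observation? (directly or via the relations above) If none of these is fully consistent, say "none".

Testing each hypothesis:
(A) aeolian dune field — graded bedding +; sorting poor +; bioturbation + (via graded bedding → bioturbation); clast-supported +; organic content high +
(B) deep marine turbidite — fails on graded bedding, sorting poor (predicts sorting good, not sorting poor)
(C) tidal flat — does not account for graded bedding, sorting poor, bioturbation
(D) debris-flow fan — graded bedding +; sorting poor -; bioturbation +; clast-supported +; organic content high +
(E) glacial outwash — graded bedding -; sorting poor -; bioturbation -; clast-supported -; organic content high +
(A) alone accounts for all the evidence.

A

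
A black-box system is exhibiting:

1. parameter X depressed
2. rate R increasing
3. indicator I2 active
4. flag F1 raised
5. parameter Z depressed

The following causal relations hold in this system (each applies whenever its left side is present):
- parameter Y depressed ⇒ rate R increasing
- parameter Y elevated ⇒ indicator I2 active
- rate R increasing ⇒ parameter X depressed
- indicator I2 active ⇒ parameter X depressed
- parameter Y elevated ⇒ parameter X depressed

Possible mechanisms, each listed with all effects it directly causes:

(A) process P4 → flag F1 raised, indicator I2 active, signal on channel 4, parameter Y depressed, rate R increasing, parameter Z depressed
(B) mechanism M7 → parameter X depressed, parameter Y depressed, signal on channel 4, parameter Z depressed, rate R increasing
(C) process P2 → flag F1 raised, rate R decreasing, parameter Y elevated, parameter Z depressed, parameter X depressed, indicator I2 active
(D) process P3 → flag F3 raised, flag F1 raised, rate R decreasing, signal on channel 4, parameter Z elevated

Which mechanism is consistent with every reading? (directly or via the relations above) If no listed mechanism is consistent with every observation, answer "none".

Testing each hypothesis:
(A) process P4 — accounts for every observation (parameter X depressed through rate R increasing → parameter X depressed)
(B) mechanism M7 — does not account for indicator I2 active, flag F1 raised
(C) process P2 — parameter X depressed yes; rate R increasing NO; indicator I2 active yes; flag F1 raised yes; parameter Z depressed yes
(D) process P3 — fails on parameter X depressed, rate R increasing, indicator I2 active, parameter Z depressed (predicts rate R decreasing, not rate R increasing; predicts parameter Z elevated, not parameter Z depressed)
Only (A) is consistent with every observation.

A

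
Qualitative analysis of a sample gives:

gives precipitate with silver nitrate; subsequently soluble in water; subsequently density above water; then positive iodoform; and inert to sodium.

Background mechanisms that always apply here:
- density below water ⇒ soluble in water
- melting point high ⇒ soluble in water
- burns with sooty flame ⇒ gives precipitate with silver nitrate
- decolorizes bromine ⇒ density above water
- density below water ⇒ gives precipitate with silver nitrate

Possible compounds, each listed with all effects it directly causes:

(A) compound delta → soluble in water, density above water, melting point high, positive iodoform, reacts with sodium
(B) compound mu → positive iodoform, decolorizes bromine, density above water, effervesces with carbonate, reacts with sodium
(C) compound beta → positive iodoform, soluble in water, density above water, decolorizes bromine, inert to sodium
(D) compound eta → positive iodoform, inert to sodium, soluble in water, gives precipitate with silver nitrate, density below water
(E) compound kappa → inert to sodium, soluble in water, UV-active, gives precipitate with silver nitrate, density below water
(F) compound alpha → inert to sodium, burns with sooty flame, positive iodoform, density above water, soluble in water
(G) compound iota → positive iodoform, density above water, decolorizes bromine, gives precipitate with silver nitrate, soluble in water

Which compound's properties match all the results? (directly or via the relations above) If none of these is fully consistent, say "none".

F

Per-candidate check:
(A) compound delta — gives precipitate with silver nitrate ✗; soluble in water ✓; density above water ✓; positive iodoform ✓; inert to sodium ✗
(B) compound mu — fails on gives precipitate with silver nitrate, soluble in water, inert to sodium (predicts reacts with sodium, not inert to sodium)
(C) compound beta — does not account for gives precipitate with silver nitrate
(D) compound eta — fails on density above water (predicts density below water, not density above water)
(E) compound kappa — fails on density above water, positive iodoform (predicts density below water, not density above water)
(F) compound alpha — accounts for every observation (gives precipitate with silver nitrate through burns with sooty flame → gives precipitate with silver nitrate)
(G) compound iota — gives precipitate with silver nitrate ✓; soluble in water ✓; density above water ✓; positive iodoform ✓; inert to sodium ✗
(F) is the only candidate with no mismatches.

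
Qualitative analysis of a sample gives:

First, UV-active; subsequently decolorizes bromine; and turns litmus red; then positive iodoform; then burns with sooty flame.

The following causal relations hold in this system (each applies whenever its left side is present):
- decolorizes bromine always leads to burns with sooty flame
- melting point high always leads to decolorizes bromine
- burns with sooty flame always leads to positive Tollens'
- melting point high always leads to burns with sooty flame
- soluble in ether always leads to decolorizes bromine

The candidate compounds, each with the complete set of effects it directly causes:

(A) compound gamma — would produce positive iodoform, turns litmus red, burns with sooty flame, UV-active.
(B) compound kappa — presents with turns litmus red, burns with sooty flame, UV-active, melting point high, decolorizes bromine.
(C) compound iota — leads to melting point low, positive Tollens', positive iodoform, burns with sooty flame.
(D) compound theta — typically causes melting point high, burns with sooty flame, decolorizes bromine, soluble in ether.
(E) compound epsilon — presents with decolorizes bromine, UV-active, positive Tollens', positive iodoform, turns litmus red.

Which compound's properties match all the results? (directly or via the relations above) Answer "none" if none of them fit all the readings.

For each candidate, compare predicted effects to what was observed:
(A) compound gamma — UV-active yes; decolorizes bromine NO; turns litmus red yes; positive iodoform yes; burns with sooty flame yes
(B) compound kappa — does not account for positive iodoform
(C) compound iota — does not account for UV-active, decolorizes bromine, turns litmus red
(D) compound theta — does not account for UV-active, turns litmus red, positive iodoform
(E) compound epsilon — accounts for every observation (burns with sooty flame via decolorizes bromine → burns with sooty flame)
(E) is the only candidate with no mismatches.

E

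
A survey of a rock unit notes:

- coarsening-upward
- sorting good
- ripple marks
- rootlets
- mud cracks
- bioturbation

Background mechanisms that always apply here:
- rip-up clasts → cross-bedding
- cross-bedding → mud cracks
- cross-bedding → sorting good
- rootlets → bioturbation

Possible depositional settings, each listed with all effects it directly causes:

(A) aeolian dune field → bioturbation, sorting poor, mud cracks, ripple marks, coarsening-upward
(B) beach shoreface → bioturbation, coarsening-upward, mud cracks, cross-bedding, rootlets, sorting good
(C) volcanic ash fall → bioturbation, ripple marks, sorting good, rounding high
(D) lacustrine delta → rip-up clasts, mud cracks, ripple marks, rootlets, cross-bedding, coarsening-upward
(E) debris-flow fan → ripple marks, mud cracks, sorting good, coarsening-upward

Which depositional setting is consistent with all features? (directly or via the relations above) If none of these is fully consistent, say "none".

D

For each candidate, compare predicted effects to what was observed:
(A) aeolian dune field — coarsening-upward yes; sorting good NO; ripple marks yes; rootlets NO; mud cracks yes; bioturbation yes
(B) beach shoreface — coarsening-upward yes; sorting good yes; ripple marks NO; rootlets yes; mud cracks yes; bioturbation yes
(C) volcanic ash fall — does not account for coarsening-upward, rootlets, mud cracks
(D) lacustrine delta — coarsening-upward yes; sorting good yes (through cross-bedding → sorting good); ripple marks yes; rootlets yes; mud cracks yes; bioturbation yes (through rootlets → bioturbation)
(E) debris-flow fan — does not account for rootlets, bioturbation
Only (D) is consistent with every observation.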